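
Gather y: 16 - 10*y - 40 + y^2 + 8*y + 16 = y^2 - 2*y - 8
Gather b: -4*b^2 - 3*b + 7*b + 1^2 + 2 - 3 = -4*b^2 + 4*b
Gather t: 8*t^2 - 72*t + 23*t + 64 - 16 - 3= 8*t^2 - 49*t + 45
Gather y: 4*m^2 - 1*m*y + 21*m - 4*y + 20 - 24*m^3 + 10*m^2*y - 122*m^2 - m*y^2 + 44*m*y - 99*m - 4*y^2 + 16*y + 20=-24*m^3 - 118*m^2 - 78*m + y^2*(-m - 4) + y*(10*m^2 + 43*m + 12) + 40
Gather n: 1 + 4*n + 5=4*n + 6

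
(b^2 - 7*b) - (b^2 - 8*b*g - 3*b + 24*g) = 8*b*g - 4*b - 24*g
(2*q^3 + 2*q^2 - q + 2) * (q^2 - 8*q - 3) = 2*q^5 - 14*q^4 - 23*q^3 + 4*q^2 - 13*q - 6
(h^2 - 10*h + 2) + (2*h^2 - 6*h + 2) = 3*h^2 - 16*h + 4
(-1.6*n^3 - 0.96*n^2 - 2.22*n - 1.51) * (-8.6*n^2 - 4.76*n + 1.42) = 13.76*n^5 + 15.872*n^4 + 21.3896*n^3 + 22.19*n^2 + 4.0352*n - 2.1442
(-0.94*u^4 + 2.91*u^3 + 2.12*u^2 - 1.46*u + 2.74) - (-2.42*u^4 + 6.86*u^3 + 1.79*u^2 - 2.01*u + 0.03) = 1.48*u^4 - 3.95*u^3 + 0.33*u^2 + 0.55*u + 2.71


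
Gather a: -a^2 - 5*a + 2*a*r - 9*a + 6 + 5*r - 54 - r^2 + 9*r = -a^2 + a*(2*r - 14) - r^2 + 14*r - 48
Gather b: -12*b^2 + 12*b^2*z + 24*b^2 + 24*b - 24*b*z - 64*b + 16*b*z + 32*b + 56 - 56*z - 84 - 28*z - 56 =b^2*(12*z + 12) + b*(-8*z - 8) - 84*z - 84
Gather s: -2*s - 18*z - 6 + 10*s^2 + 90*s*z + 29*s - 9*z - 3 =10*s^2 + s*(90*z + 27) - 27*z - 9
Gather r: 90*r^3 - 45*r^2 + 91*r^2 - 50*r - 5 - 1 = 90*r^3 + 46*r^2 - 50*r - 6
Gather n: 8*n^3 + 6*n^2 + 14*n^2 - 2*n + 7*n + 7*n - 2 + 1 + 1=8*n^3 + 20*n^2 + 12*n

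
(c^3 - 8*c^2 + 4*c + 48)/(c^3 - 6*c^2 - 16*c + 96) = (c + 2)/(c + 4)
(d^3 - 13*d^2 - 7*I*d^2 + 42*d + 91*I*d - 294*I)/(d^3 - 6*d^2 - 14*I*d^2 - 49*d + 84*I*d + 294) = (d - 7)/(d - 7*I)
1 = 1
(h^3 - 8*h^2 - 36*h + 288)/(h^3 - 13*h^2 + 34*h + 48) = (h + 6)/(h + 1)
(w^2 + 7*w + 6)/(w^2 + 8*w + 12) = (w + 1)/(w + 2)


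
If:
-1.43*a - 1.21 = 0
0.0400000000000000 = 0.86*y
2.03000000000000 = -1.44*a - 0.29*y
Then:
No Solution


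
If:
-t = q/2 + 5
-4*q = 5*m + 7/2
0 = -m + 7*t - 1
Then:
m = 527/54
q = -353/27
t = 83/54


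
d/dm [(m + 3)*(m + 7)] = 2*m + 10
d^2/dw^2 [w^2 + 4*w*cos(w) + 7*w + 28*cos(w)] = -4*w*cos(w) - 8*sin(w) - 28*cos(w) + 2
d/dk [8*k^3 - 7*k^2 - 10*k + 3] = 24*k^2 - 14*k - 10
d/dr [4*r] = 4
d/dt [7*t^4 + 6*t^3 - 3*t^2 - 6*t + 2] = 28*t^3 + 18*t^2 - 6*t - 6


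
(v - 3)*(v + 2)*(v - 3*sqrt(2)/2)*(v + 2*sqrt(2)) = v^4 - v^3 + sqrt(2)*v^3/2 - 12*v^2 - sqrt(2)*v^2/2 - 3*sqrt(2)*v + 6*v + 36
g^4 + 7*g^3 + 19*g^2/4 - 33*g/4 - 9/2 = (g - 1)*(g + 1/2)*(g + 3/2)*(g + 6)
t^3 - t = t*(t - 1)*(t + 1)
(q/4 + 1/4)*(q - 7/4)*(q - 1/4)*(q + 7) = q^4/4 + 3*q^3/2 - 137*q^2/64 - 21*q/8 + 49/64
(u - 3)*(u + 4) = u^2 + u - 12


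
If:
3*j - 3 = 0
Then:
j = 1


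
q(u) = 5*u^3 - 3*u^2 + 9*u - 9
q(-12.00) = -9189.00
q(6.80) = 1485.64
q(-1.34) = -38.48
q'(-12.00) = 2241.00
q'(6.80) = 661.80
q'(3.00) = 126.00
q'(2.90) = 117.75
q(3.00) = 126.00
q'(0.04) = 8.78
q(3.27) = 163.18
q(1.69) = 21.78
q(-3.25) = -241.58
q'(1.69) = 41.70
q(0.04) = -8.64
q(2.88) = 111.48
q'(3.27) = 149.77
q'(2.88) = 116.14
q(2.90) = 113.82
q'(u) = 15*u^2 - 6*u + 9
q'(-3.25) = 186.94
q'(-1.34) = 43.97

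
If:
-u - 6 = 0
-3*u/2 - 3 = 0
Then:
No Solution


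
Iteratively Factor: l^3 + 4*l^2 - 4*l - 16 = (l + 4)*(l^2 - 4) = (l + 2)*(l + 4)*(l - 2)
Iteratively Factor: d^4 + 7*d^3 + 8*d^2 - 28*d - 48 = (d - 2)*(d^3 + 9*d^2 + 26*d + 24) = (d - 2)*(d + 4)*(d^2 + 5*d + 6) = (d - 2)*(d + 3)*(d + 4)*(d + 2)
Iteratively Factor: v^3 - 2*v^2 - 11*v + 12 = (v - 1)*(v^2 - v - 12) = (v - 4)*(v - 1)*(v + 3)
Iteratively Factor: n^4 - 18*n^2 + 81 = (n + 3)*(n^3 - 3*n^2 - 9*n + 27) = (n - 3)*(n + 3)*(n^2 - 9) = (n - 3)^2*(n + 3)*(n + 3)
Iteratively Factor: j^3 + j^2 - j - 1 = (j + 1)*(j^2 - 1) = (j + 1)^2*(j - 1)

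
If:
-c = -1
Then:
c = 1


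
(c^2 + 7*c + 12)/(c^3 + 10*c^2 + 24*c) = (c + 3)/(c*(c + 6))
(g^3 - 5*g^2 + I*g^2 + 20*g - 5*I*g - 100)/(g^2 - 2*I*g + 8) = (g^2 + 5*g*(-1 + I) - 25*I)/(g + 2*I)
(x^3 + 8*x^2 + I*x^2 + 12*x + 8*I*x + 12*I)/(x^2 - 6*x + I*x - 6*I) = (x^2 + 8*x + 12)/(x - 6)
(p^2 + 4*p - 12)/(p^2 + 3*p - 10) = (p + 6)/(p + 5)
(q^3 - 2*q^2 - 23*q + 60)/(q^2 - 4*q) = q + 2 - 15/q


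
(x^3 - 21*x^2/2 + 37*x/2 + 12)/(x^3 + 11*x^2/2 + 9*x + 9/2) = (2*x^3 - 21*x^2 + 37*x + 24)/(2*x^3 + 11*x^2 + 18*x + 9)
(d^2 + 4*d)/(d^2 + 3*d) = (d + 4)/(d + 3)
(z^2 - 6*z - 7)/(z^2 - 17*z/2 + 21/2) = 2*(z + 1)/(2*z - 3)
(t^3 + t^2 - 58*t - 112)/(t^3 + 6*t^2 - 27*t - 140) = (t^2 - 6*t - 16)/(t^2 - t - 20)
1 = 1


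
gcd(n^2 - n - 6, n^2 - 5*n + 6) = n - 3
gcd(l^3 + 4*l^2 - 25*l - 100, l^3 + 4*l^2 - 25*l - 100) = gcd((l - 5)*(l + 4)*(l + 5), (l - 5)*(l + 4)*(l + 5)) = l^3 + 4*l^2 - 25*l - 100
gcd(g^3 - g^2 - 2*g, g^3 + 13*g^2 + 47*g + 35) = g + 1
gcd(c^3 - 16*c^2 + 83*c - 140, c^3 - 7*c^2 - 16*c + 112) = c^2 - 11*c + 28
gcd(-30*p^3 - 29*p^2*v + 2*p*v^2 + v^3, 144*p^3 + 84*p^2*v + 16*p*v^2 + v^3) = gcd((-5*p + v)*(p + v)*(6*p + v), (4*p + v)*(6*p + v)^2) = 6*p + v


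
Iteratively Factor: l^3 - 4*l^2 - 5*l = (l + 1)*(l^2 - 5*l) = l*(l + 1)*(l - 5)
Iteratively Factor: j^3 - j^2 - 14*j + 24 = (j - 2)*(j^2 + j - 12) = (j - 3)*(j - 2)*(j + 4)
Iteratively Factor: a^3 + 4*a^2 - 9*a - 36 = (a + 3)*(a^2 + a - 12) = (a - 3)*(a + 3)*(a + 4)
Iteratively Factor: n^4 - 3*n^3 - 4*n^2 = (n - 4)*(n^3 + n^2) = n*(n - 4)*(n^2 + n) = n*(n - 4)*(n + 1)*(n)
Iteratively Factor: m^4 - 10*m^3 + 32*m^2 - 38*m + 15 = (m - 1)*(m^3 - 9*m^2 + 23*m - 15) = (m - 5)*(m - 1)*(m^2 - 4*m + 3) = (m - 5)*(m - 3)*(m - 1)*(m - 1)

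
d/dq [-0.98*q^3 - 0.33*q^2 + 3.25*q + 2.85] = -2.94*q^2 - 0.66*q + 3.25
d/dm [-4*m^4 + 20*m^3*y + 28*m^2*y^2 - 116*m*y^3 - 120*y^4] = -16*m^3 + 60*m^2*y + 56*m*y^2 - 116*y^3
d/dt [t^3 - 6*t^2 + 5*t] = 3*t^2 - 12*t + 5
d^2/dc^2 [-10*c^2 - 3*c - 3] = -20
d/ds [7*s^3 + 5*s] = 21*s^2 + 5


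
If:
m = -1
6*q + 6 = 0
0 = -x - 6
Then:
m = -1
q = -1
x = -6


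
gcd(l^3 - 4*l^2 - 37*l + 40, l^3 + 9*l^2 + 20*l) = l + 5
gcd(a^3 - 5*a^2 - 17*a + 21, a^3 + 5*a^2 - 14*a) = 1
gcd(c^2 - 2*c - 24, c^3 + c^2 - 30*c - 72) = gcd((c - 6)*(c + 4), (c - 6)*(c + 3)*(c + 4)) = c^2 - 2*c - 24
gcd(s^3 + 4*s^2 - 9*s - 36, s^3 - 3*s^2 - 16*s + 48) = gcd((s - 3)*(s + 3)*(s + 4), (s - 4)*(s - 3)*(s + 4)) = s^2 + s - 12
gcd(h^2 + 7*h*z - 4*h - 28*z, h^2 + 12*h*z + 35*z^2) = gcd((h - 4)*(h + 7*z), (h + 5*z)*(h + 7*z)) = h + 7*z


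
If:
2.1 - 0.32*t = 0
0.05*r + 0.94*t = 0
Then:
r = -123.38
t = 6.56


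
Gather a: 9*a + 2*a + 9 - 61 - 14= 11*a - 66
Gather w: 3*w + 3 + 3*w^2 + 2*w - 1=3*w^2 + 5*w + 2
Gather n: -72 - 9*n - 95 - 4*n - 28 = -13*n - 195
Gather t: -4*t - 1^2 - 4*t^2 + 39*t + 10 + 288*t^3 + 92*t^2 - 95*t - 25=288*t^3 + 88*t^2 - 60*t - 16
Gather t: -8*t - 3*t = -11*t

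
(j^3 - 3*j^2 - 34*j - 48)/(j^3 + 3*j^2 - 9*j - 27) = (j^2 - 6*j - 16)/(j^2 - 9)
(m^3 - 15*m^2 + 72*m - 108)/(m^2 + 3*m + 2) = (m^3 - 15*m^2 + 72*m - 108)/(m^2 + 3*m + 2)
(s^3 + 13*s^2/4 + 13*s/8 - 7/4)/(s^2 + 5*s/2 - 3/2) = (4*s^2 + 15*s + 14)/(4*(s + 3))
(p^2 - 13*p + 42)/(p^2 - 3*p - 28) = (p - 6)/(p + 4)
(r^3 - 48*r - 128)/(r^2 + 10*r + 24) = (r^2 - 4*r - 32)/(r + 6)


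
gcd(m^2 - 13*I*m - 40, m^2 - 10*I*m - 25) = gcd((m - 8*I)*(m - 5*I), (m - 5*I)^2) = m - 5*I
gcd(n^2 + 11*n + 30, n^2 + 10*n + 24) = n + 6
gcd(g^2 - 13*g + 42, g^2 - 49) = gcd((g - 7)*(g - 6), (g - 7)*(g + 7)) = g - 7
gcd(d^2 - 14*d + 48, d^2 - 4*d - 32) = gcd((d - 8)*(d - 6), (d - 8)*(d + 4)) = d - 8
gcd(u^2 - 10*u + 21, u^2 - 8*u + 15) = u - 3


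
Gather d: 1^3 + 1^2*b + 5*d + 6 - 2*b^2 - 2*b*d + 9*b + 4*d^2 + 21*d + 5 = -2*b^2 + 10*b + 4*d^2 + d*(26 - 2*b) + 12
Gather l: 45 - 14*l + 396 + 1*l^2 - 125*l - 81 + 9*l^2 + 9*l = 10*l^2 - 130*l + 360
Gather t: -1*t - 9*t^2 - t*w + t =-9*t^2 - t*w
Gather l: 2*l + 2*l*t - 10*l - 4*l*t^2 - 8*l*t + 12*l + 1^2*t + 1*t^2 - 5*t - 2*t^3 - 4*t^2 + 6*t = l*(-4*t^2 - 6*t + 4) - 2*t^3 - 3*t^2 + 2*t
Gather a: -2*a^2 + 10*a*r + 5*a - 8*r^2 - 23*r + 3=-2*a^2 + a*(10*r + 5) - 8*r^2 - 23*r + 3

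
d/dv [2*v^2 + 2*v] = 4*v + 2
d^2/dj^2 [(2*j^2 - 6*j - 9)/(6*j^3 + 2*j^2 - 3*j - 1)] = 2*(72*j^6 - 648*j^5 - 2052*j^4 - 900*j^3 + 174*j^2 - 36*j - 79)/(216*j^9 + 216*j^8 - 252*j^7 - 316*j^6 + 54*j^5 + 150*j^4 + 27*j^3 - 21*j^2 - 9*j - 1)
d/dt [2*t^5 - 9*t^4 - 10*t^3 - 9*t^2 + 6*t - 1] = 10*t^4 - 36*t^3 - 30*t^2 - 18*t + 6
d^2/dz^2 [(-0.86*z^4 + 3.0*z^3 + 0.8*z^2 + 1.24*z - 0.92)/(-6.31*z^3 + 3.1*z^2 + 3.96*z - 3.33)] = (-4.54747350886464e-13*z^7 - 121.563888*z^6 - 791.087892*z^5 + 1249.25628*z^4 - 456.238576*z^3 + 530.02812*z^2 - 324.627696*z - 2.59704)/(251.239591*z^9 - 370.28973*z^8 - 291.097968*z^7 + 832.741199*z^6 - 208.142892*z^5 - 549.087228*z^4 + 393.088221*z^3 + 53.532414*z^2 - 131.736132*z + 36.926037)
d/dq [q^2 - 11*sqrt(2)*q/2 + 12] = 2*q - 11*sqrt(2)/2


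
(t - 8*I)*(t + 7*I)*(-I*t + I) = -I*t^3 - t^2 + I*t^2 + t - 56*I*t + 56*I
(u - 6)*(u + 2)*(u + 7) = u^3 + 3*u^2 - 40*u - 84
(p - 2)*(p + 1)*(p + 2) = p^3 + p^2 - 4*p - 4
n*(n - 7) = n^2 - 7*n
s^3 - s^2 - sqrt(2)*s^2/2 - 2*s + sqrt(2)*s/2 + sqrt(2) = (s - 2)*(s + 1)*(s - sqrt(2)/2)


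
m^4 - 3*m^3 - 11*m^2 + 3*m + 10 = (m - 5)*(m - 1)*(m + 1)*(m + 2)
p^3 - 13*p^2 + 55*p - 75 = (p - 5)^2*(p - 3)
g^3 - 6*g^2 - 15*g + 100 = (g - 5)^2*(g + 4)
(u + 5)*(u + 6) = u^2 + 11*u + 30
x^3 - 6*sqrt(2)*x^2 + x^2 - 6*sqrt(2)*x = x*(x + 1)*(x - 6*sqrt(2))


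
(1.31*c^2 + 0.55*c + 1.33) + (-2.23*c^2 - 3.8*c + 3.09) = -0.92*c^2 - 3.25*c + 4.42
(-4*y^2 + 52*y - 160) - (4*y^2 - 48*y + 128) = -8*y^2 + 100*y - 288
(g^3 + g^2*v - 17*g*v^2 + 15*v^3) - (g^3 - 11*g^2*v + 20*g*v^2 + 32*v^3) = 12*g^2*v - 37*g*v^2 - 17*v^3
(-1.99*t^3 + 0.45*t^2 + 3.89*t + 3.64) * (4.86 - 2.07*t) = 4.1193*t^4 - 10.6029*t^3 - 5.8653*t^2 + 11.3706*t + 17.6904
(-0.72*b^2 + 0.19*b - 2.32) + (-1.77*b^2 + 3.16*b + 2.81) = -2.49*b^2 + 3.35*b + 0.49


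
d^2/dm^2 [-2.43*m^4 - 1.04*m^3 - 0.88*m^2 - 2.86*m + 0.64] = -29.16*m^2 - 6.24*m - 1.76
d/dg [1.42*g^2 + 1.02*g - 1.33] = 2.84*g + 1.02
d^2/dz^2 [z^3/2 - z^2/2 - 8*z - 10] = 3*z - 1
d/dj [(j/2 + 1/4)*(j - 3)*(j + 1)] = 3*j^2/2 - 3*j/2 - 2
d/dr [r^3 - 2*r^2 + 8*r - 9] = 3*r^2 - 4*r + 8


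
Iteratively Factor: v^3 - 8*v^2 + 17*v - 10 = (v - 5)*(v^2 - 3*v + 2) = (v - 5)*(v - 1)*(v - 2)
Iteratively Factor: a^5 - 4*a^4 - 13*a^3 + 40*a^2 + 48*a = (a + 3)*(a^4 - 7*a^3 + 8*a^2 + 16*a) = a*(a + 3)*(a^3 - 7*a^2 + 8*a + 16) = a*(a - 4)*(a + 3)*(a^2 - 3*a - 4) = a*(a - 4)*(a + 1)*(a + 3)*(a - 4)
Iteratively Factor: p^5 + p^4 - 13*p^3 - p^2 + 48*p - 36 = (p + 3)*(p^4 - 2*p^3 - 7*p^2 + 20*p - 12) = (p - 2)*(p + 3)*(p^3 - 7*p + 6) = (p - 2)*(p + 3)^2*(p^2 - 3*p + 2) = (p - 2)^2*(p + 3)^2*(p - 1)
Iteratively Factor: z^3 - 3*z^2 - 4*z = (z + 1)*(z^2 - 4*z) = z*(z + 1)*(z - 4)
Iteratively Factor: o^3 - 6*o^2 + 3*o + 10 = (o + 1)*(o^2 - 7*o + 10) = (o - 2)*(o + 1)*(o - 5)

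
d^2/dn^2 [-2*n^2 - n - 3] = -4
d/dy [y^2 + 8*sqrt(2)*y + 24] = 2*y + 8*sqrt(2)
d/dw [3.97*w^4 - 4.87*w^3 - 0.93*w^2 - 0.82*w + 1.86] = 15.88*w^3 - 14.61*w^2 - 1.86*w - 0.82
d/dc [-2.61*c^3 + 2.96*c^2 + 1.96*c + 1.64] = -7.83*c^2 + 5.92*c + 1.96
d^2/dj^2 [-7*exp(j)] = -7*exp(j)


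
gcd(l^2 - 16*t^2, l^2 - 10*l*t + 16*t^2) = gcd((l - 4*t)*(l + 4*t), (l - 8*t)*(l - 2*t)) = 1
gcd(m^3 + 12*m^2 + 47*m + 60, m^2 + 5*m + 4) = m + 4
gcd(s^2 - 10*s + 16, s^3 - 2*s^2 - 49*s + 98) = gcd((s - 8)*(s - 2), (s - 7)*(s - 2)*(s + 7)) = s - 2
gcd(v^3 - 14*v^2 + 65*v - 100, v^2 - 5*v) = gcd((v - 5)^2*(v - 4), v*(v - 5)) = v - 5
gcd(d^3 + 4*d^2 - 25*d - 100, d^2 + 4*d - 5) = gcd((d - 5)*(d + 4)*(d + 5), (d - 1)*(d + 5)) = d + 5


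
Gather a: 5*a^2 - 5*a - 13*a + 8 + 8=5*a^2 - 18*a + 16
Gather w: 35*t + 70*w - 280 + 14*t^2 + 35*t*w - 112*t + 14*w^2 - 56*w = 14*t^2 - 77*t + 14*w^2 + w*(35*t + 14) - 280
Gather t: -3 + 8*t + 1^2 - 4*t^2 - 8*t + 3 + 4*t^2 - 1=0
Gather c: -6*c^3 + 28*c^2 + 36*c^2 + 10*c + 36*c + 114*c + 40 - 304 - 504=-6*c^3 + 64*c^2 + 160*c - 768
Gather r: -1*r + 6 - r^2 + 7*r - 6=-r^2 + 6*r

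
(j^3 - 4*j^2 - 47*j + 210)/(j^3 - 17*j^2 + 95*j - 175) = (j^2 + j - 42)/(j^2 - 12*j + 35)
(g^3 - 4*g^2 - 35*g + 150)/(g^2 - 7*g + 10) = (g^2 + g - 30)/(g - 2)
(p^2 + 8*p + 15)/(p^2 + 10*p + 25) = (p + 3)/(p + 5)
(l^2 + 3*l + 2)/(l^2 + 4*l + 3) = (l + 2)/(l + 3)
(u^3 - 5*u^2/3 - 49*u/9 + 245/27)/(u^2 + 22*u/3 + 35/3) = (u^2 - 4*u + 35/9)/(u + 5)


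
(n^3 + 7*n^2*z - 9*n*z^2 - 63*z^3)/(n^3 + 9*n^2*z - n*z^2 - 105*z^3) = (n + 3*z)/(n + 5*z)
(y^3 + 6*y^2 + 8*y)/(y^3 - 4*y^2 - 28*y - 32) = y*(y + 4)/(y^2 - 6*y - 16)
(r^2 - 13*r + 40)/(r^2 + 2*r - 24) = (r^2 - 13*r + 40)/(r^2 + 2*r - 24)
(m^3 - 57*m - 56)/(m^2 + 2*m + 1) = (m^2 - m - 56)/(m + 1)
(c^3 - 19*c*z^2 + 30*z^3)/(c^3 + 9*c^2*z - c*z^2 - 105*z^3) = (c - 2*z)/(c + 7*z)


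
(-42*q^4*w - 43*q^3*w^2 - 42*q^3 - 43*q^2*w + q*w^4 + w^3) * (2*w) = -84*q^4*w^2 - 86*q^3*w^3 - 84*q^3*w - 86*q^2*w^2 + 2*q*w^5 + 2*w^4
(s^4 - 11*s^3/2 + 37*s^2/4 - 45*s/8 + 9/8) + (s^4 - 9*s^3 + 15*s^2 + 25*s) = 2*s^4 - 29*s^3/2 + 97*s^2/4 + 155*s/8 + 9/8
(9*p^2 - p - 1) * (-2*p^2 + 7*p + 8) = -18*p^4 + 65*p^3 + 67*p^2 - 15*p - 8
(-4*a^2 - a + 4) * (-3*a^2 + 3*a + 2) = 12*a^4 - 9*a^3 - 23*a^2 + 10*a + 8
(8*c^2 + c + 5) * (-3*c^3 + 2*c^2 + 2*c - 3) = -24*c^5 + 13*c^4 + 3*c^3 - 12*c^2 + 7*c - 15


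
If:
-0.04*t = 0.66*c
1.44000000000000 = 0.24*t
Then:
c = -0.36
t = 6.00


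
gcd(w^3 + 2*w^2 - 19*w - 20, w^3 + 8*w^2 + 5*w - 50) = w + 5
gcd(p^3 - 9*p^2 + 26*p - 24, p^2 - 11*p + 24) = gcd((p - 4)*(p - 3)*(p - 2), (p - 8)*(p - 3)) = p - 3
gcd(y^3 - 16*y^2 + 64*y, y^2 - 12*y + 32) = y - 8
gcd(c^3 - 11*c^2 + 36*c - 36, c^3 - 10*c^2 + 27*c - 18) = c^2 - 9*c + 18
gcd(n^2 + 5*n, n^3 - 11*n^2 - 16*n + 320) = n + 5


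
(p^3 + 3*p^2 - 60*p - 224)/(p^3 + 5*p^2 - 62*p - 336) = (p + 4)/(p + 6)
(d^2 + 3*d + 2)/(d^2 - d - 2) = (d + 2)/(d - 2)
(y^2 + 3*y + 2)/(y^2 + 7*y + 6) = (y + 2)/(y + 6)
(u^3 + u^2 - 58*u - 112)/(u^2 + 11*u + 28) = (u^2 - 6*u - 16)/(u + 4)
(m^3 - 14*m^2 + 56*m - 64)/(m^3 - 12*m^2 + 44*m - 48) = (m - 8)/(m - 6)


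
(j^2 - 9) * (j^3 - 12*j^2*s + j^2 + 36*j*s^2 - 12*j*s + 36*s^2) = j^5 - 12*j^4*s + j^4 + 36*j^3*s^2 - 12*j^3*s - 9*j^3 + 36*j^2*s^2 + 108*j^2*s - 9*j^2 - 324*j*s^2 + 108*j*s - 324*s^2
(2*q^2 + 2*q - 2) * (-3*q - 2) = -6*q^3 - 10*q^2 + 2*q + 4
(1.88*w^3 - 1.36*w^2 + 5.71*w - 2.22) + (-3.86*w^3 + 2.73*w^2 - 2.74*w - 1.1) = -1.98*w^3 + 1.37*w^2 + 2.97*w - 3.32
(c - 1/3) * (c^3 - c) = c^4 - c^3/3 - c^2 + c/3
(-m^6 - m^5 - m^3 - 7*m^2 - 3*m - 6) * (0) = 0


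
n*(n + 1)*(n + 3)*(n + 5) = n^4 + 9*n^3 + 23*n^2 + 15*n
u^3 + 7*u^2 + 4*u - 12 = (u - 1)*(u + 2)*(u + 6)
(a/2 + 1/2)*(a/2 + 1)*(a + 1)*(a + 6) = a^4/4 + 5*a^3/2 + 29*a^2/4 + 8*a + 3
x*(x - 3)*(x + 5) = x^3 + 2*x^2 - 15*x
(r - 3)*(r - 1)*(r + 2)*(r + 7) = r^4 + 5*r^3 - 19*r^2 - 29*r + 42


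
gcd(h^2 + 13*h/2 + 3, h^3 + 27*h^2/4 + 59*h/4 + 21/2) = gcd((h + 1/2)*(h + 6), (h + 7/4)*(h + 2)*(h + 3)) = 1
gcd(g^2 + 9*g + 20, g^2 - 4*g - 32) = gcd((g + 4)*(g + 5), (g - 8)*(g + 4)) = g + 4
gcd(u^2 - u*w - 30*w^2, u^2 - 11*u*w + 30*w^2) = u - 6*w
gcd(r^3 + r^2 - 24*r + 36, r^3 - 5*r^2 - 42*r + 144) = r^2 + 3*r - 18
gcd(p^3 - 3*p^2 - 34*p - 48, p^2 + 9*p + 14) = p + 2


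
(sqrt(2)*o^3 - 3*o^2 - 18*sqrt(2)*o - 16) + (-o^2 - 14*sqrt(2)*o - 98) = sqrt(2)*o^3 - 4*o^2 - 32*sqrt(2)*o - 114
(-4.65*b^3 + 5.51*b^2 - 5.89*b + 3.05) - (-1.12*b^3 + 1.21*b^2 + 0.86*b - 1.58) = -3.53*b^3 + 4.3*b^2 - 6.75*b + 4.63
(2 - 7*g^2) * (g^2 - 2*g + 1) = -7*g^4 + 14*g^3 - 5*g^2 - 4*g + 2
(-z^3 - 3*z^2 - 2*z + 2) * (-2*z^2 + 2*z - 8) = 2*z^5 + 4*z^4 + 6*z^3 + 16*z^2 + 20*z - 16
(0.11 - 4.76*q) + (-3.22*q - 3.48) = -7.98*q - 3.37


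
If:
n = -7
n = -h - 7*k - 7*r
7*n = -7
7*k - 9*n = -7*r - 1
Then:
No Solution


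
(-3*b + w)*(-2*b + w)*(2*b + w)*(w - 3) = 12*b^3*w - 36*b^3 - 4*b^2*w^2 + 12*b^2*w - 3*b*w^3 + 9*b*w^2 + w^4 - 3*w^3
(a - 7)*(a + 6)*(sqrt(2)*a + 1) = sqrt(2)*a^3 - sqrt(2)*a^2 + a^2 - 42*sqrt(2)*a - a - 42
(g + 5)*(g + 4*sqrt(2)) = g^2 + 5*g + 4*sqrt(2)*g + 20*sqrt(2)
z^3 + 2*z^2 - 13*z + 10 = (z - 2)*(z - 1)*(z + 5)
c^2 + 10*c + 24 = (c + 4)*(c + 6)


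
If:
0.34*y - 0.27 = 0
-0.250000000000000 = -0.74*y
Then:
No Solution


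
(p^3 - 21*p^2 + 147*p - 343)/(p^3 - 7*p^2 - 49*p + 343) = (p - 7)/(p + 7)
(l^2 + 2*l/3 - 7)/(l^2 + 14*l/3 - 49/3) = (l + 3)/(l + 7)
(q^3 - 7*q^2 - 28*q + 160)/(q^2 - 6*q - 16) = (q^2 + q - 20)/(q + 2)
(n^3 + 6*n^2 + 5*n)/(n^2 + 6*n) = (n^2 + 6*n + 5)/(n + 6)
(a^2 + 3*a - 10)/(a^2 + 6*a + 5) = (a - 2)/(a + 1)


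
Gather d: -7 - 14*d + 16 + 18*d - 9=4*d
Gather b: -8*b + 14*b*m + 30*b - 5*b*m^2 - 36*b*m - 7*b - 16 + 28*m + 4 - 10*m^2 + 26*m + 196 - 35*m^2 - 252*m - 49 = b*(-5*m^2 - 22*m + 15) - 45*m^2 - 198*m + 135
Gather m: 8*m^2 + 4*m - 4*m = 8*m^2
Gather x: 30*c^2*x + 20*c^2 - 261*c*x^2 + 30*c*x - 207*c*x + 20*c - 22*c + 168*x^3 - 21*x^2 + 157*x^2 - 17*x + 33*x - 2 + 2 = 20*c^2 - 2*c + 168*x^3 + x^2*(136 - 261*c) + x*(30*c^2 - 177*c + 16)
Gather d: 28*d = 28*d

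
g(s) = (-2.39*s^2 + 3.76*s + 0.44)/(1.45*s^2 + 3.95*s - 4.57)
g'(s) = (3.76 - 4.78*s)/(1.45*s^2 + 3.95*s - 4.57) + (-2.9*s - 3.95)*(-2.39*s^2 + 3.76*s + 0.44)/(1.45*s^2 + 3.95*s - 4.57)^2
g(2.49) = -0.35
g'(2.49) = -0.30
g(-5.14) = -6.11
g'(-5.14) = -2.87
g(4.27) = -0.70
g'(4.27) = -0.14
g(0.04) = -0.13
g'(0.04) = -0.93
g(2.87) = -0.45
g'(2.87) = -0.24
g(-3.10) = 11.87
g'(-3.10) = -27.21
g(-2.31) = 3.52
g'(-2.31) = -4.11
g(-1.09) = 0.91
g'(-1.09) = -1.15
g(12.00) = -1.19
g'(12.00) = -0.03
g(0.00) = -0.10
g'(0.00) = -0.91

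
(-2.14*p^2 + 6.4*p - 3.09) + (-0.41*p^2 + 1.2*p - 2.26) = -2.55*p^2 + 7.6*p - 5.35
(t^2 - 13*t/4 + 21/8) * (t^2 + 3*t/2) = t^4 - 7*t^3/4 - 9*t^2/4 + 63*t/16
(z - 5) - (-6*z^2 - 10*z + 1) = 6*z^2 + 11*z - 6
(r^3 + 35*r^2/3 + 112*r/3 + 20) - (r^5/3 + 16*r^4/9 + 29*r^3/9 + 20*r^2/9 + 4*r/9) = -r^5/3 - 16*r^4/9 - 20*r^3/9 + 85*r^2/9 + 332*r/9 + 20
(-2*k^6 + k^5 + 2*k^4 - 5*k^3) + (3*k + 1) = -2*k^6 + k^5 + 2*k^4 - 5*k^3 + 3*k + 1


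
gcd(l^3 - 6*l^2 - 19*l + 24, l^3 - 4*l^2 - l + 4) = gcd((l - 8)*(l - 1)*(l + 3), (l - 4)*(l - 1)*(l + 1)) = l - 1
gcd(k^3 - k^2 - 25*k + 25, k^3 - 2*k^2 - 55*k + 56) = k - 1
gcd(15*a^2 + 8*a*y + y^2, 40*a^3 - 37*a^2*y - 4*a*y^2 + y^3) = 5*a + y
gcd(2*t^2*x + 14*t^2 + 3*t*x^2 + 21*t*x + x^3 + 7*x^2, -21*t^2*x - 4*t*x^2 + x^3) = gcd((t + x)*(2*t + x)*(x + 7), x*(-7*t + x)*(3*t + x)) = 1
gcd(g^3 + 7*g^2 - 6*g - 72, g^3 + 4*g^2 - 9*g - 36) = g^2 + g - 12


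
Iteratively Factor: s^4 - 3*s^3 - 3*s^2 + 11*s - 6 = (s - 1)*(s^3 - 2*s^2 - 5*s + 6) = (s - 1)^2*(s^2 - s - 6) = (s - 1)^2*(s + 2)*(s - 3)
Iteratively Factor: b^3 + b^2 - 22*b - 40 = (b - 5)*(b^2 + 6*b + 8) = (b - 5)*(b + 2)*(b + 4)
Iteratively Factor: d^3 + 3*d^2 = (d)*(d^2 + 3*d) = d*(d + 3)*(d)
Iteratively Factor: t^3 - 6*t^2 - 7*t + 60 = (t - 5)*(t^2 - t - 12) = (t - 5)*(t - 4)*(t + 3)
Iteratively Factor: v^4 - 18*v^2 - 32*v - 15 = (v - 5)*(v^3 + 5*v^2 + 7*v + 3) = (v - 5)*(v + 1)*(v^2 + 4*v + 3) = (v - 5)*(v + 1)^2*(v + 3)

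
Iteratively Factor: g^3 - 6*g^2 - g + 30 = (g - 5)*(g^2 - g - 6) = (g - 5)*(g + 2)*(g - 3)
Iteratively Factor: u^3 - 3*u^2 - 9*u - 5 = (u + 1)*(u^2 - 4*u - 5) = (u + 1)^2*(u - 5)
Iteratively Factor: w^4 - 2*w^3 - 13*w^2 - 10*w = (w - 5)*(w^3 + 3*w^2 + 2*w) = w*(w - 5)*(w^2 + 3*w + 2) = w*(w - 5)*(w + 2)*(w + 1)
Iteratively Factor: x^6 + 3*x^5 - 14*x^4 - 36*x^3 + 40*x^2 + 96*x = (x + 4)*(x^5 - x^4 - 10*x^3 + 4*x^2 + 24*x) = x*(x + 4)*(x^4 - x^3 - 10*x^2 + 4*x + 24) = x*(x - 3)*(x + 4)*(x^3 + 2*x^2 - 4*x - 8) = x*(x - 3)*(x + 2)*(x + 4)*(x^2 - 4) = x*(x - 3)*(x + 2)^2*(x + 4)*(x - 2)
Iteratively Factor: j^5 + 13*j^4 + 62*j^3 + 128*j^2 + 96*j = (j + 4)*(j^4 + 9*j^3 + 26*j^2 + 24*j) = (j + 4)^2*(j^3 + 5*j^2 + 6*j) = (j + 2)*(j + 4)^2*(j^2 + 3*j) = (j + 2)*(j + 3)*(j + 4)^2*(j)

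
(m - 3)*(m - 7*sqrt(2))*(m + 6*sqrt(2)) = m^3 - 3*m^2 - sqrt(2)*m^2 - 84*m + 3*sqrt(2)*m + 252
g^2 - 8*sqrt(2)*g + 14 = (g - 7*sqrt(2))*(g - sqrt(2))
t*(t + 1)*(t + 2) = t^3 + 3*t^2 + 2*t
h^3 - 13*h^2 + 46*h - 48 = (h - 8)*(h - 3)*(h - 2)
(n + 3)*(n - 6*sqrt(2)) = n^2 - 6*sqrt(2)*n + 3*n - 18*sqrt(2)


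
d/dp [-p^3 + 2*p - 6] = 2 - 3*p^2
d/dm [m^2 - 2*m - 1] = 2*m - 2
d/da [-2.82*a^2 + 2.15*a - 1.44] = 2.15 - 5.64*a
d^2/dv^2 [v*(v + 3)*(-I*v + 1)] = -6*I*v + 2 - 6*I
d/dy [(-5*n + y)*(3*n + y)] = -2*n + 2*y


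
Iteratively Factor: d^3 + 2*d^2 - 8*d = (d)*(d^2 + 2*d - 8) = d*(d + 4)*(d - 2)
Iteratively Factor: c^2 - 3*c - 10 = (c - 5)*(c + 2)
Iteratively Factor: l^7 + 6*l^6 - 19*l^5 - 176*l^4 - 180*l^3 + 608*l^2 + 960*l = (l)*(l^6 + 6*l^5 - 19*l^4 - 176*l^3 - 180*l^2 + 608*l + 960) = l*(l + 3)*(l^5 + 3*l^4 - 28*l^3 - 92*l^2 + 96*l + 320) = l*(l + 2)*(l + 3)*(l^4 + l^3 - 30*l^2 - 32*l + 160) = l*(l - 5)*(l + 2)*(l + 3)*(l^3 + 6*l^2 - 32) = l*(l - 5)*(l - 2)*(l + 2)*(l + 3)*(l^2 + 8*l + 16) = l*(l - 5)*(l - 2)*(l + 2)*(l + 3)*(l + 4)*(l + 4)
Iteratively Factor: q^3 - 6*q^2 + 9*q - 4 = (q - 1)*(q^2 - 5*q + 4) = (q - 1)^2*(q - 4)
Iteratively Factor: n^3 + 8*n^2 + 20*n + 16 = (n + 4)*(n^2 + 4*n + 4) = (n + 2)*(n + 4)*(n + 2)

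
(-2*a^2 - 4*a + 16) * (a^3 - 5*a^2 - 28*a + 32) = -2*a^5 + 6*a^4 + 92*a^3 - 32*a^2 - 576*a + 512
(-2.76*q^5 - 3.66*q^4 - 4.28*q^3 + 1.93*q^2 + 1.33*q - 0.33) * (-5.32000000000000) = 14.6832*q^5 + 19.4712*q^4 + 22.7696*q^3 - 10.2676*q^2 - 7.0756*q + 1.7556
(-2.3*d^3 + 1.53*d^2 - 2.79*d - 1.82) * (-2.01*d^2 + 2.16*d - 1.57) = 4.623*d^5 - 8.0433*d^4 + 12.5237*d^3 - 4.7703*d^2 + 0.4491*d + 2.8574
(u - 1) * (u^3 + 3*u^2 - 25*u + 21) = u^4 + 2*u^3 - 28*u^2 + 46*u - 21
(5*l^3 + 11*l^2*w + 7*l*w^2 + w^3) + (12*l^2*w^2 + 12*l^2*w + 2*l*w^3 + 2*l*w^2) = 5*l^3 + 12*l^2*w^2 + 23*l^2*w + 2*l*w^3 + 9*l*w^2 + w^3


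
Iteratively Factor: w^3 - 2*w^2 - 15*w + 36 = (w - 3)*(w^2 + w - 12) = (w - 3)*(w + 4)*(w - 3)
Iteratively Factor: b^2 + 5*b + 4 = (b + 1)*(b + 4)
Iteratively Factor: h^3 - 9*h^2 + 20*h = (h - 5)*(h^2 - 4*h) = h*(h - 5)*(h - 4)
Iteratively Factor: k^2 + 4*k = (k)*(k + 4)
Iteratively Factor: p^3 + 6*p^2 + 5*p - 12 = (p + 3)*(p^2 + 3*p - 4) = (p - 1)*(p + 3)*(p + 4)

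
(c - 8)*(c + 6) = c^2 - 2*c - 48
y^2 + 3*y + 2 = (y + 1)*(y + 2)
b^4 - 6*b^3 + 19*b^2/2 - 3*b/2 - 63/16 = (b - 7/2)*(b - 3/2)^2*(b + 1/2)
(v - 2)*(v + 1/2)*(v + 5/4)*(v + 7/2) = v^4 + 13*v^3/4 - 15*v^2/4 - 181*v/16 - 35/8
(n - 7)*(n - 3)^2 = n^3 - 13*n^2 + 51*n - 63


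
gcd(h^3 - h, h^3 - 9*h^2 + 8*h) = h^2 - h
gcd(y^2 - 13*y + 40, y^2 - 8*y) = y - 8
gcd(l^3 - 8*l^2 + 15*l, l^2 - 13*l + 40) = l - 5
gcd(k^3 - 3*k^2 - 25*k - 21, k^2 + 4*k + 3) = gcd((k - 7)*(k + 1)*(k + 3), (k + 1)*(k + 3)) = k^2 + 4*k + 3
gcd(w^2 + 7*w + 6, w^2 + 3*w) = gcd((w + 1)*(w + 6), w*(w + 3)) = 1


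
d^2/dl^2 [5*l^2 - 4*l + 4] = 10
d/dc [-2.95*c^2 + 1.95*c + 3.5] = 1.95 - 5.9*c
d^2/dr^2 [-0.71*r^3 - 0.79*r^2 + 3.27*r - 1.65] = -4.26*r - 1.58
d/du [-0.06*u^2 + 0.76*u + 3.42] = 0.76 - 0.12*u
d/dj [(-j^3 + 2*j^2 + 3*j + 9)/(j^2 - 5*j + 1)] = (-j^4 + 10*j^3 - 16*j^2 - 14*j + 48)/(j^4 - 10*j^3 + 27*j^2 - 10*j + 1)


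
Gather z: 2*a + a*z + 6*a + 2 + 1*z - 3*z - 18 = 8*a + z*(a - 2) - 16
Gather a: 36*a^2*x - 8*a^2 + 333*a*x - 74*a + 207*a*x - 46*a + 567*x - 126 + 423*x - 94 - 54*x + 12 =a^2*(36*x - 8) + a*(540*x - 120) + 936*x - 208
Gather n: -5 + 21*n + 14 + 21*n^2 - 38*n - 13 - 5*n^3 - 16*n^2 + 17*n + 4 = -5*n^3 + 5*n^2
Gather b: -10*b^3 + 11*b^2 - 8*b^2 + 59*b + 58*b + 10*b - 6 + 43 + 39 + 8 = -10*b^3 + 3*b^2 + 127*b + 84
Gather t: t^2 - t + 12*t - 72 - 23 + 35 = t^2 + 11*t - 60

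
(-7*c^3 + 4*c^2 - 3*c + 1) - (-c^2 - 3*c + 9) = -7*c^3 + 5*c^2 - 8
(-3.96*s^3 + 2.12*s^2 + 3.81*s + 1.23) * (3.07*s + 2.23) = -12.1572*s^4 - 2.3224*s^3 + 16.4243*s^2 + 12.2724*s + 2.7429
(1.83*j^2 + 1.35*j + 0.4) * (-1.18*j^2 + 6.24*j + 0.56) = -2.1594*j^4 + 9.8262*j^3 + 8.9768*j^2 + 3.252*j + 0.224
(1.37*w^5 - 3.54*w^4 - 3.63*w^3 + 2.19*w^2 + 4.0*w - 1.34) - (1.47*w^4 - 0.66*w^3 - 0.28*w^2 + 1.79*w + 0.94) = 1.37*w^5 - 5.01*w^4 - 2.97*w^3 + 2.47*w^2 + 2.21*w - 2.28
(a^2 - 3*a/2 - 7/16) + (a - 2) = a^2 - a/2 - 39/16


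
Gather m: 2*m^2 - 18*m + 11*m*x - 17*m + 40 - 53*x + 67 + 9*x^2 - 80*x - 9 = 2*m^2 + m*(11*x - 35) + 9*x^2 - 133*x + 98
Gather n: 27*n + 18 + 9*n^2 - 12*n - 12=9*n^2 + 15*n + 6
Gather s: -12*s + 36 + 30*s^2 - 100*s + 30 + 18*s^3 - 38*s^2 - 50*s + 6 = 18*s^3 - 8*s^2 - 162*s + 72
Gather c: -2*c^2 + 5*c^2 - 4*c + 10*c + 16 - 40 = 3*c^2 + 6*c - 24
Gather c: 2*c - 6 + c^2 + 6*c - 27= c^2 + 8*c - 33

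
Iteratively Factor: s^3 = (s)*(s^2) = s^2*(s)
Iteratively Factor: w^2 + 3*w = (w + 3)*(w)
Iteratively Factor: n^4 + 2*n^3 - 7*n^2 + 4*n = (n - 1)*(n^3 + 3*n^2 - 4*n) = (n - 1)*(n + 4)*(n^2 - n) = (n - 1)^2*(n + 4)*(n)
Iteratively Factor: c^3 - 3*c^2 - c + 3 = (c - 1)*(c^2 - 2*c - 3) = (c - 3)*(c - 1)*(c + 1)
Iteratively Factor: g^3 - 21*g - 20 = (g + 4)*(g^2 - 4*g - 5) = (g - 5)*(g + 4)*(g + 1)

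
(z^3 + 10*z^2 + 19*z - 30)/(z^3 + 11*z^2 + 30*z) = (z - 1)/z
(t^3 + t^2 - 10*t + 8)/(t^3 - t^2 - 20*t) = (t^2 - 3*t + 2)/(t*(t - 5))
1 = 1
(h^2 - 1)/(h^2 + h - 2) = (h + 1)/(h + 2)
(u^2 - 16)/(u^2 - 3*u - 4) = (u + 4)/(u + 1)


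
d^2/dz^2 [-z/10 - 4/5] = 0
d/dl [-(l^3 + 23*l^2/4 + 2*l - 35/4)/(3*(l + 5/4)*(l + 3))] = (-16*l^4 - 136*l^3 - 539*l^2 - 970*l - 715)/(3*(16*l^4 + 136*l^3 + 409*l^2 + 510*l + 225))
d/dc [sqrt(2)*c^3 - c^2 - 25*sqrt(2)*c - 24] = 3*sqrt(2)*c^2 - 2*c - 25*sqrt(2)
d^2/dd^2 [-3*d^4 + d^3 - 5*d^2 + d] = -36*d^2 + 6*d - 10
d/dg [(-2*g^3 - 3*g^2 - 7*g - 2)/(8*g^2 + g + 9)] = (-16*g^4 - 4*g^3 - g^2 - 22*g - 61)/(64*g^4 + 16*g^3 + 145*g^2 + 18*g + 81)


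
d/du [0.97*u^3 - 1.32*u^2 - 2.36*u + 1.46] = 2.91*u^2 - 2.64*u - 2.36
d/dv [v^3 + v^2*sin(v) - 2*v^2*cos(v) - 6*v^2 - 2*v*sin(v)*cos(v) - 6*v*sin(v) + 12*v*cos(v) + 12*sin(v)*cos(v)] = 2*v^2*sin(v) + v^2*cos(v) + 3*v^2 - 10*sqrt(2)*v*sin(v + pi/4) - 2*v*cos(2*v) - 12*v - 6*sin(v) - sin(2*v) + 12*cos(v) + 12*cos(2*v)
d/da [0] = 0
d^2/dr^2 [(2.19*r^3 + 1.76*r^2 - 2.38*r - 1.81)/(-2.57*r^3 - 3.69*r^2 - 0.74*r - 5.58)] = (18.2876060000001*r^6 + 119.307624*r^5 + 675.833928*r^4 + 781.14712*r^3 - 77.868318*r^2 - 829.244952*r - 201.809332)/(16.974593*r^9 + 73.116243*r^8 + 119.643009*r^7 + 202.915287*r^6 + 351.950622*r^5 + 297.66771*r^4 + 331.887356*r^3 + 353.846772*r^2 + 69.122808*r + 173.741112)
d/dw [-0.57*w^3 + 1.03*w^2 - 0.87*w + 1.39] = -1.71*w^2 + 2.06*w - 0.87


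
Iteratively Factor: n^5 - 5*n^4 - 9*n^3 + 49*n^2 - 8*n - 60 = (n - 2)*(n^4 - 3*n^3 - 15*n^2 + 19*n + 30) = (n - 2)*(n + 1)*(n^3 - 4*n^2 - 11*n + 30) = (n - 5)*(n - 2)*(n + 1)*(n^2 + n - 6) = (n - 5)*(n - 2)*(n + 1)*(n + 3)*(n - 2)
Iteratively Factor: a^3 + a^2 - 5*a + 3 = (a - 1)*(a^2 + 2*a - 3) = (a - 1)^2*(a + 3)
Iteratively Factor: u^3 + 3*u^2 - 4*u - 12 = (u + 2)*(u^2 + u - 6) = (u - 2)*(u + 2)*(u + 3)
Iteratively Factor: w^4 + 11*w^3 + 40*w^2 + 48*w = (w + 4)*(w^3 + 7*w^2 + 12*w) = (w + 3)*(w + 4)*(w^2 + 4*w) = (w + 3)*(w + 4)^2*(w)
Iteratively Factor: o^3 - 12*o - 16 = (o + 2)*(o^2 - 2*o - 8) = (o - 4)*(o + 2)*(o + 2)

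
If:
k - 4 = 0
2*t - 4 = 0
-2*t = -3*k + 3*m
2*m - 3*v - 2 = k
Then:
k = 4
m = 8/3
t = 2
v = -2/9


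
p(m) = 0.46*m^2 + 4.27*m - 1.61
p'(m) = 0.92*m + 4.27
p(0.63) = 1.26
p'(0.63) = 4.85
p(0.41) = 0.22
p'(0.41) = 4.65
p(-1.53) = -7.07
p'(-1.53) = 2.86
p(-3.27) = -10.65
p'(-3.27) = 1.26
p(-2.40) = -9.21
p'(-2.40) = 2.06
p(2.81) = 14.02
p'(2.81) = 6.86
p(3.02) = 15.48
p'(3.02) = 7.05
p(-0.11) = -2.07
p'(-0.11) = 4.17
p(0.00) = -1.61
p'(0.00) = 4.27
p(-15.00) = 37.84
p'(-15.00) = -9.53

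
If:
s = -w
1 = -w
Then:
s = 1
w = -1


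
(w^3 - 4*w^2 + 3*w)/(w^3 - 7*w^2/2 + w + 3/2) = 2*w/(2*w + 1)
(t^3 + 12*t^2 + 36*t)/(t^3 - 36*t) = (t + 6)/(t - 6)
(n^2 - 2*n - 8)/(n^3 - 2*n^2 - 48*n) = (-n^2 + 2*n + 8)/(n*(-n^2 + 2*n + 48))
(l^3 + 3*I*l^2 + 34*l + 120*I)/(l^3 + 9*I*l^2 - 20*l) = (l - 6*I)/l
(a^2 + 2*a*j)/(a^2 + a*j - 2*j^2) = a/(a - j)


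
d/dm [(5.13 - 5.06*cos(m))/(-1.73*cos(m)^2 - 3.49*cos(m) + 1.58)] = (8.7538*cos(m)^2 - 17.7498*cos(m) - 9.9089)*sin(m)/(2.9929*cos(m)^4 + 12.0754*cos(m)^3 + 6.7133*cos(m)^2 - 11.0284*cos(m) + 2.4964)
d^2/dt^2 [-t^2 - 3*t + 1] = -2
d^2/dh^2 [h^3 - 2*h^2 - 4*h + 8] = 6*h - 4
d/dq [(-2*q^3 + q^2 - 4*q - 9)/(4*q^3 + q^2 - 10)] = 2*(-3*q^4 + 16*q^3 + 86*q^2 - q + 20)/(16*q^6 + 8*q^5 + q^4 - 80*q^3 - 20*q^2 + 100)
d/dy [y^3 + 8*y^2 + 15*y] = 3*y^2 + 16*y + 15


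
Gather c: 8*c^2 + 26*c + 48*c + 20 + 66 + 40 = 8*c^2 + 74*c + 126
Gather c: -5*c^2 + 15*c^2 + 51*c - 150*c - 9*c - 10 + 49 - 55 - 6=10*c^2 - 108*c - 22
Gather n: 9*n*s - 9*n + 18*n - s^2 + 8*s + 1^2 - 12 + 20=n*(9*s + 9) - s^2 + 8*s + 9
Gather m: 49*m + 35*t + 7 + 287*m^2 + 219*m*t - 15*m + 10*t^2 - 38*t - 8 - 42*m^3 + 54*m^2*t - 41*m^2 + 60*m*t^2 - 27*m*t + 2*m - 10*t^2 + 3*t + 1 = -42*m^3 + m^2*(54*t + 246) + m*(60*t^2 + 192*t + 36)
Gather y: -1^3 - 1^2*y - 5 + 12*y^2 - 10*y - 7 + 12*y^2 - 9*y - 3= 24*y^2 - 20*y - 16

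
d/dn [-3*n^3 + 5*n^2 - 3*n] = -9*n^2 + 10*n - 3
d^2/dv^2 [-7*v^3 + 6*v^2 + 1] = 12 - 42*v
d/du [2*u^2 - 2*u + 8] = 4*u - 2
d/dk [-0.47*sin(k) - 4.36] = -0.47*cos(k)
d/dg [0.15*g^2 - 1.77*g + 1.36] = 0.3*g - 1.77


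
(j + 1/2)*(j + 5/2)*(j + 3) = j^3 + 6*j^2 + 41*j/4 + 15/4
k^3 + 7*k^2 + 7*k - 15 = (k - 1)*(k + 3)*(k + 5)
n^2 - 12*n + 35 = (n - 7)*(n - 5)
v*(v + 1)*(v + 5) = v^3 + 6*v^2 + 5*v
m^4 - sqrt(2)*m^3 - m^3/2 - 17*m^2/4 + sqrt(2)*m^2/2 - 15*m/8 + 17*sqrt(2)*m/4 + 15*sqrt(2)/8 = (m - 5/2)*(m + 1/2)*(m + 3/2)*(m - sqrt(2))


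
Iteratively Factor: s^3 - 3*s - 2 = (s + 1)*(s^2 - s - 2) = (s - 2)*(s + 1)*(s + 1)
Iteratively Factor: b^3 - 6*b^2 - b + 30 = (b - 3)*(b^2 - 3*b - 10) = (b - 5)*(b - 3)*(b + 2)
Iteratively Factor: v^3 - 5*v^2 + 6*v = (v)*(v^2 - 5*v + 6) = v*(v - 3)*(v - 2)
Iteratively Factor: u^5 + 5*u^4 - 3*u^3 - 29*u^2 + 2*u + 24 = (u + 3)*(u^4 + 2*u^3 - 9*u^2 - 2*u + 8) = (u - 1)*(u + 3)*(u^3 + 3*u^2 - 6*u - 8) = (u - 1)*(u + 3)*(u + 4)*(u^2 - u - 2) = (u - 1)*(u + 1)*(u + 3)*(u + 4)*(u - 2)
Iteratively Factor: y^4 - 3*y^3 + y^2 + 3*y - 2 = (y - 2)*(y^3 - y^2 - y + 1) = (y - 2)*(y - 1)*(y^2 - 1) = (y - 2)*(y - 1)^2*(y + 1)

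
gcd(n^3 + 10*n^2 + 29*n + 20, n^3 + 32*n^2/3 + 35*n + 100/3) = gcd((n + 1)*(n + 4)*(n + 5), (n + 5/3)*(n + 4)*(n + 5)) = n^2 + 9*n + 20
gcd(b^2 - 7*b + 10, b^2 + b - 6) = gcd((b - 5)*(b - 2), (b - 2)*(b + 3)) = b - 2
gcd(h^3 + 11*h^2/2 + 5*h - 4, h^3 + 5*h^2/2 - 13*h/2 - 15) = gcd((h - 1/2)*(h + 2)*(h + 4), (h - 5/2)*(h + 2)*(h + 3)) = h + 2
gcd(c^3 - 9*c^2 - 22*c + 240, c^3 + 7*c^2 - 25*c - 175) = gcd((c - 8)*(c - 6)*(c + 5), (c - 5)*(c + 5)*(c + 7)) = c + 5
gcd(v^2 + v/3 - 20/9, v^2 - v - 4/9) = v - 4/3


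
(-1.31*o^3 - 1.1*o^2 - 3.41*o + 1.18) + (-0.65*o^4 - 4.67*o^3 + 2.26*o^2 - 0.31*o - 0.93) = -0.65*o^4 - 5.98*o^3 + 1.16*o^2 - 3.72*o + 0.25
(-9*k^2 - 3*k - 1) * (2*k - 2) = -18*k^3 + 12*k^2 + 4*k + 2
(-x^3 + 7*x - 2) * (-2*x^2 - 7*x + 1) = 2*x^5 + 7*x^4 - 15*x^3 - 45*x^2 + 21*x - 2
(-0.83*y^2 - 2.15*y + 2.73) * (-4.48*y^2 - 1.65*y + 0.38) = 3.7184*y^4 + 11.0015*y^3 - 8.9983*y^2 - 5.3215*y + 1.0374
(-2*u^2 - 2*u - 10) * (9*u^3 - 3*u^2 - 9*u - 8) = -18*u^5 - 12*u^4 - 66*u^3 + 64*u^2 + 106*u + 80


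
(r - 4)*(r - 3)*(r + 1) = r^3 - 6*r^2 + 5*r + 12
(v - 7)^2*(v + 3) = v^3 - 11*v^2 + 7*v + 147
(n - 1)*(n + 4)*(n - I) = n^3 + 3*n^2 - I*n^2 - 4*n - 3*I*n + 4*I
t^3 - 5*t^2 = t^2*(t - 5)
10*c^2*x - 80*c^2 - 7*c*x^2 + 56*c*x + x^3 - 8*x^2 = (-5*c + x)*(-2*c + x)*(x - 8)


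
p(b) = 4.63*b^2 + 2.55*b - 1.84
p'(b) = 9.26*b + 2.55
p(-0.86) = -0.61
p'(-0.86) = -5.41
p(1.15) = 7.22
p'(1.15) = 13.20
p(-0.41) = -2.11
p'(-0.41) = -1.25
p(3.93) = 79.69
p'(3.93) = 38.94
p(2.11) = 24.15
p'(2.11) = 22.09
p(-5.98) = 148.48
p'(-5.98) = -52.82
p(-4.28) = 72.06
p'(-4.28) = -37.08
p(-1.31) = 2.77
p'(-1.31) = -9.58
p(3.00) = 47.48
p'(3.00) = 30.33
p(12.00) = 695.48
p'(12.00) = 113.67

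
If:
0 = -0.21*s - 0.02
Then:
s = -0.10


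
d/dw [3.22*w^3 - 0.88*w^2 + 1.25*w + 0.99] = 9.66*w^2 - 1.76*w + 1.25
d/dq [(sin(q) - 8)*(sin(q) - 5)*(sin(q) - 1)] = (3*sin(q)^2 - 28*sin(q) + 53)*cos(q)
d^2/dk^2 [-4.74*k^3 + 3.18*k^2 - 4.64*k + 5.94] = 6.36 - 28.44*k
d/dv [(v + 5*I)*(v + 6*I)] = 2*v + 11*I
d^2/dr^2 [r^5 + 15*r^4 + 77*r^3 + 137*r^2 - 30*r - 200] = 20*r^3 + 180*r^2 + 462*r + 274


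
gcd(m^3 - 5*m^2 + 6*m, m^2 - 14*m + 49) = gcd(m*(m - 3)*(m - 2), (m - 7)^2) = 1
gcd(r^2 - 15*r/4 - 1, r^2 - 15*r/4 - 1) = r^2 - 15*r/4 - 1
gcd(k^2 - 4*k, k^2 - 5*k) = k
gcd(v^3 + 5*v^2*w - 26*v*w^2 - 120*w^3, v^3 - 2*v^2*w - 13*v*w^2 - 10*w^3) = v - 5*w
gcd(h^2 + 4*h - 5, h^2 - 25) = h + 5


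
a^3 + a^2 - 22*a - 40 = (a - 5)*(a + 2)*(a + 4)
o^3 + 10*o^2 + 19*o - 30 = (o - 1)*(o + 5)*(o + 6)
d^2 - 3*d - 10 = (d - 5)*(d + 2)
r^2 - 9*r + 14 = (r - 7)*(r - 2)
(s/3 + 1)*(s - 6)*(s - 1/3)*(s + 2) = s^4/3 - 4*s^3/9 - 71*s^2/9 - 28*s/3 + 4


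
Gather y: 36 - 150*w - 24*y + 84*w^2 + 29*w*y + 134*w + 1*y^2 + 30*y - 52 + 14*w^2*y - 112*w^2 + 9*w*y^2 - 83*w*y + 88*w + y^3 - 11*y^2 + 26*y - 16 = -28*w^2 + 72*w + y^3 + y^2*(9*w - 10) + y*(14*w^2 - 54*w + 32) - 32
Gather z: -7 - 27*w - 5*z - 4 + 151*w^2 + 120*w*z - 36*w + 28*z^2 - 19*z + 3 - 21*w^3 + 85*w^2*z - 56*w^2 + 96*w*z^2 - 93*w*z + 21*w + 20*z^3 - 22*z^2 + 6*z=-21*w^3 + 95*w^2 - 42*w + 20*z^3 + z^2*(96*w + 6) + z*(85*w^2 + 27*w - 18) - 8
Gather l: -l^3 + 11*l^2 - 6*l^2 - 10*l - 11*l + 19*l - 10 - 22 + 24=-l^3 + 5*l^2 - 2*l - 8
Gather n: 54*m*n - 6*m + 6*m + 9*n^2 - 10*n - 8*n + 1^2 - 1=9*n^2 + n*(54*m - 18)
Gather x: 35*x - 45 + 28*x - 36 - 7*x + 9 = 56*x - 72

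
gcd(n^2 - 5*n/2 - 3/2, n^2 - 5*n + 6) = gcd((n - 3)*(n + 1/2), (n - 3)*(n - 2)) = n - 3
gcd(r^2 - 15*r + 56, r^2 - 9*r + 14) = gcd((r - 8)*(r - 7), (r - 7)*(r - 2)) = r - 7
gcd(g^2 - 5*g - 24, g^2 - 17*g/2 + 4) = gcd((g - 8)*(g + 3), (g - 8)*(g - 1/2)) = g - 8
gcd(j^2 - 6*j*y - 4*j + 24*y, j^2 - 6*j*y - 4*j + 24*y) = -j^2 + 6*j*y + 4*j - 24*y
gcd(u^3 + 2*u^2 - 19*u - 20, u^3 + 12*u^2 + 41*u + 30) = u^2 + 6*u + 5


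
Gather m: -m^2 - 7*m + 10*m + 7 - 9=-m^2 + 3*m - 2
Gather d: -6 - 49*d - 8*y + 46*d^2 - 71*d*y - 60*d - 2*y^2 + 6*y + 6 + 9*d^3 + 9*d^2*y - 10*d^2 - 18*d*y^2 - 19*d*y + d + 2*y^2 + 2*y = 9*d^3 + d^2*(9*y + 36) + d*(-18*y^2 - 90*y - 108)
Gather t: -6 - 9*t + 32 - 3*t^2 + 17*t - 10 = -3*t^2 + 8*t + 16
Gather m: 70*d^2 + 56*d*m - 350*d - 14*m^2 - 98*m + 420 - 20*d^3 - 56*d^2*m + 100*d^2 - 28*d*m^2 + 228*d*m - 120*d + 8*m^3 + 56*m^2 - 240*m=-20*d^3 + 170*d^2 - 470*d + 8*m^3 + m^2*(42 - 28*d) + m*(-56*d^2 + 284*d - 338) + 420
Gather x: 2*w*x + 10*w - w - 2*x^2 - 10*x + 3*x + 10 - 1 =9*w - 2*x^2 + x*(2*w - 7) + 9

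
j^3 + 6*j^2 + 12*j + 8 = (j + 2)^3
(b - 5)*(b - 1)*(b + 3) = b^3 - 3*b^2 - 13*b + 15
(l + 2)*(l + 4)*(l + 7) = l^3 + 13*l^2 + 50*l + 56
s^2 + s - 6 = (s - 2)*(s + 3)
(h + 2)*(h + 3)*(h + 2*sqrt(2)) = h^3 + 2*sqrt(2)*h^2 + 5*h^2 + 6*h + 10*sqrt(2)*h + 12*sqrt(2)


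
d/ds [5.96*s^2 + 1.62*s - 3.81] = 11.92*s + 1.62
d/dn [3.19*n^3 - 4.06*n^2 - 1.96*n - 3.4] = 9.57*n^2 - 8.12*n - 1.96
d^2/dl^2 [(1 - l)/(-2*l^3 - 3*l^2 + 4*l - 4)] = 2*(4*(l - 1)*(3*l^2 + 3*l - 2)^2 + (-6*l^2 - 6*l - 3*(l - 1)*(2*l + 1) + 4)*(2*l^3 + 3*l^2 - 4*l + 4))/(2*l^3 + 3*l^2 - 4*l + 4)^3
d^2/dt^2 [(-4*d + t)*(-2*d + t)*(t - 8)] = -12*d + 6*t - 16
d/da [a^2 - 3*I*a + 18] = 2*a - 3*I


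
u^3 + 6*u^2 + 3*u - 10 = (u - 1)*(u + 2)*(u + 5)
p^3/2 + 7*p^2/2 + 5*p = p*(p/2 + 1)*(p + 5)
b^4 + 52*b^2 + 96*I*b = b*(b - 8*I)*(b + 2*I)*(b + 6*I)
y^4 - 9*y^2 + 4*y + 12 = (y - 2)^2*(y + 1)*(y + 3)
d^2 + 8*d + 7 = (d + 1)*(d + 7)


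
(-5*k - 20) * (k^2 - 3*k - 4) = -5*k^3 - 5*k^2 + 80*k + 80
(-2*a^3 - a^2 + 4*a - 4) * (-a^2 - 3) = 2*a^5 + a^4 + 2*a^3 + 7*a^2 - 12*a + 12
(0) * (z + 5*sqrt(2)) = 0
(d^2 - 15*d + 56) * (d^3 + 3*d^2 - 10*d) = d^5 - 12*d^4 + d^3 + 318*d^2 - 560*d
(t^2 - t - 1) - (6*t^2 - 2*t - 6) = -5*t^2 + t + 5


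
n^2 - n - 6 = (n - 3)*(n + 2)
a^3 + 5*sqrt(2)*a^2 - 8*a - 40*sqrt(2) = (a - 2*sqrt(2))*(a + 2*sqrt(2))*(a + 5*sqrt(2))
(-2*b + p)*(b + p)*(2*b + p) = -4*b^3 - 4*b^2*p + b*p^2 + p^3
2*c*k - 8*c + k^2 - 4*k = (2*c + k)*(k - 4)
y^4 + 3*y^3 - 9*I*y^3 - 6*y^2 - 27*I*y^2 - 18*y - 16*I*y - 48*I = (y + 3)*(y - 8*I)*(y - 2*I)*(y + I)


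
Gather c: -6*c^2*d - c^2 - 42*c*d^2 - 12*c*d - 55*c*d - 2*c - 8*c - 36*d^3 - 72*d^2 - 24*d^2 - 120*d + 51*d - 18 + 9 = c^2*(-6*d - 1) + c*(-42*d^2 - 67*d - 10) - 36*d^3 - 96*d^2 - 69*d - 9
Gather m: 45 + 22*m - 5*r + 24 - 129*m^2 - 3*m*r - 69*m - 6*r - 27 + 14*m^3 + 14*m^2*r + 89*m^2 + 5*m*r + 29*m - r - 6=14*m^3 + m^2*(14*r - 40) + m*(2*r - 18) - 12*r + 36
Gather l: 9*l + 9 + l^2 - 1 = l^2 + 9*l + 8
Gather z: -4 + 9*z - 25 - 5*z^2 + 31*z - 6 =-5*z^2 + 40*z - 35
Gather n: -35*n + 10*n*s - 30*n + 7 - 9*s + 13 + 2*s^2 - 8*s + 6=n*(10*s - 65) + 2*s^2 - 17*s + 26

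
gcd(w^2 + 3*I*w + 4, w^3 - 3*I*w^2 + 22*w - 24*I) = w^2 + 3*I*w + 4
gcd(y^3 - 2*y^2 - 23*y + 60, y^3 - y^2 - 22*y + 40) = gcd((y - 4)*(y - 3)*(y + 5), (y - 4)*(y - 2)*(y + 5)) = y^2 + y - 20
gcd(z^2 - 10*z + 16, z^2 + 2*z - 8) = z - 2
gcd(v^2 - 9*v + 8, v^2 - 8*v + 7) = v - 1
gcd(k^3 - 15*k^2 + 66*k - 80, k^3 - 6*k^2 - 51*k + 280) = k^2 - 13*k + 40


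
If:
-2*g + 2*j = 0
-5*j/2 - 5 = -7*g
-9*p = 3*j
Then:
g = 10/9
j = 10/9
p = -10/27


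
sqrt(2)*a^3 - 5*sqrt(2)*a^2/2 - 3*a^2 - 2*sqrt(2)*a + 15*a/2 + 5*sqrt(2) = (a - 5/2)*(a - 2*sqrt(2))*(sqrt(2)*a + 1)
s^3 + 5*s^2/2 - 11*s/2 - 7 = (s - 2)*(s + 1)*(s + 7/2)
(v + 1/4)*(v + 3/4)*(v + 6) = v^3 + 7*v^2 + 99*v/16 + 9/8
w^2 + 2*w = w*(w + 2)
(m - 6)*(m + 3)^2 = m^3 - 27*m - 54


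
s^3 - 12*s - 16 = (s - 4)*(s + 2)^2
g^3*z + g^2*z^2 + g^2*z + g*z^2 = g*(g + z)*(g*z + z)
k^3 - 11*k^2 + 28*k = k*(k - 7)*(k - 4)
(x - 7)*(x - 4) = x^2 - 11*x + 28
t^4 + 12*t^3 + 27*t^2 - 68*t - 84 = (t - 2)*(t + 1)*(t + 6)*(t + 7)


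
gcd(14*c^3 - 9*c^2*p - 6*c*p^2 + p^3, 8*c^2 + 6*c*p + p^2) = 2*c + p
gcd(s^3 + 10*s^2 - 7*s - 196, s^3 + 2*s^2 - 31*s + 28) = s^2 + 3*s - 28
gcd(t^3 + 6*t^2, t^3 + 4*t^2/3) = t^2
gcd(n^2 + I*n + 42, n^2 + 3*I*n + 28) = n + 7*I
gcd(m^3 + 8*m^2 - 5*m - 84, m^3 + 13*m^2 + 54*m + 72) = m + 4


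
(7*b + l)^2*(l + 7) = 49*b^2*l + 343*b^2 + 14*b*l^2 + 98*b*l + l^3 + 7*l^2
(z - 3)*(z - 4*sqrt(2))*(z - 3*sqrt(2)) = z^3 - 7*sqrt(2)*z^2 - 3*z^2 + 24*z + 21*sqrt(2)*z - 72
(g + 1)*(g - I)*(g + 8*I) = g^3 + g^2 + 7*I*g^2 + 8*g + 7*I*g + 8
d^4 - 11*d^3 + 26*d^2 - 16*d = d*(d - 8)*(d - 2)*(d - 1)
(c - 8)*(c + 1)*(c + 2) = c^3 - 5*c^2 - 22*c - 16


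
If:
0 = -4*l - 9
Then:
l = -9/4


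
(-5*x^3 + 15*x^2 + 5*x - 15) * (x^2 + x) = -5*x^5 + 10*x^4 + 20*x^3 - 10*x^2 - 15*x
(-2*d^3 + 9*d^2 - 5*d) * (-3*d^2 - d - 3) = 6*d^5 - 25*d^4 + 12*d^3 - 22*d^2 + 15*d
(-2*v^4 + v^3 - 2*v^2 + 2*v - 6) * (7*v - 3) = -14*v^5 + 13*v^4 - 17*v^3 + 20*v^2 - 48*v + 18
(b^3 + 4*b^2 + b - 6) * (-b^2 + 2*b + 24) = -b^5 - 2*b^4 + 31*b^3 + 104*b^2 + 12*b - 144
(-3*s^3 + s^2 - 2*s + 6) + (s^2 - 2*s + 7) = -3*s^3 + 2*s^2 - 4*s + 13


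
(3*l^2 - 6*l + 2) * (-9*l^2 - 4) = -27*l^4 + 54*l^3 - 30*l^2 + 24*l - 8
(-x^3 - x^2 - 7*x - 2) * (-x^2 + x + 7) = x^5 - x^3 - 12*x^2 - 51*x - 14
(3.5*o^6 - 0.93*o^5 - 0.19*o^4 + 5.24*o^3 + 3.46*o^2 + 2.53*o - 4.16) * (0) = 0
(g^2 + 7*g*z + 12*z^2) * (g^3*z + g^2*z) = g^5*z + 7*g^4*z^2 + g^4*z + 12*g^3*z^3 + 7*g^3*z^2 + 12*g^2*z^3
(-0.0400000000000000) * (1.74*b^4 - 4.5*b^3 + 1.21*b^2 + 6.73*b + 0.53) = -0.0696*b^4 + 0.18*b^3 - 0.0484*b^2 - 0.2692*b - 0.0212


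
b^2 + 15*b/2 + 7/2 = (b + 1/2)*(b + 7)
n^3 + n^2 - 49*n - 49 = (n - 7)*(n + 1)*(n + 7)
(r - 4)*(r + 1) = r^2 - 3*r - 4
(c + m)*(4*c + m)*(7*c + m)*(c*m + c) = 28*c^4*m + 28*c^4 + 39*c^3*m^2 + 39*c^3*m + 12*c^2*m^3 + 12*c^2*m^2 + c*m^4 + c*m^3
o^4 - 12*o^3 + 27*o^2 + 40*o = o*(o - 8)*(o - 5)*(o + 1)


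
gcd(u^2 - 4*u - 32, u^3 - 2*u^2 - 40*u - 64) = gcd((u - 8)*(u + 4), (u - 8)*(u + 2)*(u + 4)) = u^2 - 4*u - 32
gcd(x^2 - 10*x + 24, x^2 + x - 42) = x - 6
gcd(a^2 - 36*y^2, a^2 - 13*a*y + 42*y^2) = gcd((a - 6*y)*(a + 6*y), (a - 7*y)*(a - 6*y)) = -a + 6*y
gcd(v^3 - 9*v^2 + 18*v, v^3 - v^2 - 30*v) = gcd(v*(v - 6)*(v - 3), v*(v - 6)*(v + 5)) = v^2 - 6*v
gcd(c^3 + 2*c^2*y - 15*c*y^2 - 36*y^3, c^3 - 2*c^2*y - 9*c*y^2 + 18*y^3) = c + 3*y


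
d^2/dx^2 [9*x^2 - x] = 18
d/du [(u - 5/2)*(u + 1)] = 2*u - 3/2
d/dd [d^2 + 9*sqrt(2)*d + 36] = 2*d + 9*sqrt(2)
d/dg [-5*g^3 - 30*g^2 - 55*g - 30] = -15*g^2 - 60*g - 55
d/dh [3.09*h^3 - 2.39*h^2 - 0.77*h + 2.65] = 9.27*h^2 - 4.78*h - 0.77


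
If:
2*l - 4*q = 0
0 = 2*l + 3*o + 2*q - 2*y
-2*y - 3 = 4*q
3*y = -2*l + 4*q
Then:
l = -3/2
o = 3/2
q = -3/4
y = 0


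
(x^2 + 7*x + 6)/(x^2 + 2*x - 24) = (x + 1)/(x - 4)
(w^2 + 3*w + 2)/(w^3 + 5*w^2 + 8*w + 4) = 1/(w + 2)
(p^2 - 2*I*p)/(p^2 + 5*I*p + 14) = p/(p + 7*I)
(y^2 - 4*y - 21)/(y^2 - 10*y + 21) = (y + 3)/(y - 3)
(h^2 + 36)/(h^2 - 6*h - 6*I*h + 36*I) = (h + 6*I)/(h - 6)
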